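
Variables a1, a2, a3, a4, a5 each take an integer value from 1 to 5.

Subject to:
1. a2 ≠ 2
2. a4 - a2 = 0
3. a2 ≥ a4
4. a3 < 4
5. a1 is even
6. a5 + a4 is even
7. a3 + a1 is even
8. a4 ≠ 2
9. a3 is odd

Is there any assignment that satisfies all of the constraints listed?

Constraint 9 makes a3 odd and constraint 5 makes a1 even, so a3 + a1 must be odd. Constraint 7 says a3 + a1 is even — contradiction.

Unsatisfiable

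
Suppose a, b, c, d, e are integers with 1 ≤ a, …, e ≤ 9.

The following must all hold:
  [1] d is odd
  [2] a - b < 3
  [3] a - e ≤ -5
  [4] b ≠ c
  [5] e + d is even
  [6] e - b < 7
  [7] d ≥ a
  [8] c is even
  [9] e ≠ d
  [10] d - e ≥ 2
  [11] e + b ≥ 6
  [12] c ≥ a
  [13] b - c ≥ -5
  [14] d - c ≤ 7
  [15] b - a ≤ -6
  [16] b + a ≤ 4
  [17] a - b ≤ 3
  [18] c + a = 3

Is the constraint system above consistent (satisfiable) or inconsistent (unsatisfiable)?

Unsatisfiable

Constraints 3, 10, 13, 14, and 15 give a − b ≥ 6, b − c ≥ -5, c − d ≥ -7, d − e ≥ 2, e − a ≥ 5.
Adding all 5 inequalities: the left sides telescope to 0, and the right sides sum to 6 + (-5) + (-7) + 2 + 5 = 1. So 0 ≥ 1, which is false.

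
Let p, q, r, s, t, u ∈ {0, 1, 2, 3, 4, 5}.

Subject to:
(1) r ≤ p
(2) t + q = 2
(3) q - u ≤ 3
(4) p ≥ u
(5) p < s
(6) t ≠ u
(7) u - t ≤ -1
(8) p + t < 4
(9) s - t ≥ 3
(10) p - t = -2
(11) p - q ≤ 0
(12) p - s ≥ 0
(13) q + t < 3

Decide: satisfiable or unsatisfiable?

Constraints 3, 7, 9, 11, and 12 give u − q ≥ -3, q − p ≥ 0, p − s ≥ 0, s − t ≥ 3, t − u ≥ 1.
Adding all 5 inequalities: the left sides telescope to 0, and the right sides sum to (-3) + 0 + 0 + 3 + 1 = 1. So 0 ≥ 1, which is false.

Unsatisfiable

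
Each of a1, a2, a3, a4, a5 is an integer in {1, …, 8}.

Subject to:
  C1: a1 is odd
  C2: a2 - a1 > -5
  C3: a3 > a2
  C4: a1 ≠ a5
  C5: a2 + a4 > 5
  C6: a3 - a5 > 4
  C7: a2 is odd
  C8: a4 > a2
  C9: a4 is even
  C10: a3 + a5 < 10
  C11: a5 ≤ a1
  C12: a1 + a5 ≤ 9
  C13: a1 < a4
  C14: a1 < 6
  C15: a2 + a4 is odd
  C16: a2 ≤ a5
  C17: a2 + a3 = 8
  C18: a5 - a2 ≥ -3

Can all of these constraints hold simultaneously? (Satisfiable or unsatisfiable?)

Satisfiable

Try a1 = 5, a2 = 1, a3 = 7, a4 = 6, a5 = 1.
Check constraint 2: a2 - a1 = -4; constraint 5: a2 + a4 = 7. The remaining constraints are straightforward to verify.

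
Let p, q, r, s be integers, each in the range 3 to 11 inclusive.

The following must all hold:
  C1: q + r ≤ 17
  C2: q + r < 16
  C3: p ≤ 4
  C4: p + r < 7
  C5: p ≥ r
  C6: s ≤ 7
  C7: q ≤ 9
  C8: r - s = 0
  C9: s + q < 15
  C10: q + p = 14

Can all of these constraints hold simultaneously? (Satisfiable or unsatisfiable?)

From constraint 7: q ≤ 9. From constraint 3: p ≤ 4. Hence q + p ≤ 13. But constraint 10 requires q + p = 14, and 14 > 13. Contradiction.

Unsatisfiable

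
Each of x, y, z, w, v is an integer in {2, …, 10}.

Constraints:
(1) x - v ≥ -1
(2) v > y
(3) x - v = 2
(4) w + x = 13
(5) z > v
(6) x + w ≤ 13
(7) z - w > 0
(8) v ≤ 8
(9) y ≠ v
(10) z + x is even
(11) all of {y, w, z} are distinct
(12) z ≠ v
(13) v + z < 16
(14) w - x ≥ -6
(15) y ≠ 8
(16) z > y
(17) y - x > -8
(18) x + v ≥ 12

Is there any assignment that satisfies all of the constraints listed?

Satisfiable

One satisfying assignment is x = 8, y = 3, z = 8, w = 5, v = 6.
For the less obvious constraints — constraint 1: x - v = 2; constraint 3: x - v = 2; constraint 4: w + x = 13 — and the others hold by inspection.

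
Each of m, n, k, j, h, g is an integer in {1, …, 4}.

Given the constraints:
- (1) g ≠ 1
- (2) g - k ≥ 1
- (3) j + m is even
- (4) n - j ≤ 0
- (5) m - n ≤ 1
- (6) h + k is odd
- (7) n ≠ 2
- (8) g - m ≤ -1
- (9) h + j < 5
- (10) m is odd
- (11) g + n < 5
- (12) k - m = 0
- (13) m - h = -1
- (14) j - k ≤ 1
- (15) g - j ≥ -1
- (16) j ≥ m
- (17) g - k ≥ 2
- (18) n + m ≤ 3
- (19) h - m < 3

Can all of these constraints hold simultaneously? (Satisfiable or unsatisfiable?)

Unsatisfiable

Constraints 4, 5, 8, 14, and 17 give n − m ≥ -1, m − g ≥ 1, g − k ≥ 2, k − j ≥ -1, j − n ≥ 0.
Adding all 5 inequalities: the left sides telescope to 0, and the right sides sum to (-1) + 1 + 2 + (-1) + 0 = 1. So 0 ≥ 1, which is false.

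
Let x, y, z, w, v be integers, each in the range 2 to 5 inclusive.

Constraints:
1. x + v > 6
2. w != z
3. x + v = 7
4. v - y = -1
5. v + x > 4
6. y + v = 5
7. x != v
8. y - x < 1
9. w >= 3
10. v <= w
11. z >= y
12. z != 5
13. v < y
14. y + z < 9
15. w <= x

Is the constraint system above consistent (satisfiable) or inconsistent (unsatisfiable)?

Satisfiable

One satisfying assignment is x = 5, y = 3, z = 3, w = 5, v = 2.
For the less obvious constraints — constraint 1: x + v = 7; constraint 3: x + v = 7 — and the others hold by inspection.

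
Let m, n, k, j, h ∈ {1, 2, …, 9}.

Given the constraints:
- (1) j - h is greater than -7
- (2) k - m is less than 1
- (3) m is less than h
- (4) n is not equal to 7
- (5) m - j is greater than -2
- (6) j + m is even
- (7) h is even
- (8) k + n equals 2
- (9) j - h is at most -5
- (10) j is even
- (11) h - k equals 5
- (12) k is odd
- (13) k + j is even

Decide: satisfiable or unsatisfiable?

Unsatisfiable

Constraint 12 makes k odd and constraint 10 makes j even, so k + j must be odd. Constraint 13 says k + j is even — contradiction.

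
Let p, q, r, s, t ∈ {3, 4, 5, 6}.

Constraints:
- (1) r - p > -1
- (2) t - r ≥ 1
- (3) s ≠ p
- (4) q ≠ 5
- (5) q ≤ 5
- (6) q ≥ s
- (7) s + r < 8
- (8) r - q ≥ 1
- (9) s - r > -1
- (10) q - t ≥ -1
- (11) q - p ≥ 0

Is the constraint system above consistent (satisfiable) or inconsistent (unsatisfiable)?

Constraints 2, 8, and 10 give t − r ≥ 1, r − q ≥ 1, q − t ≥ -1.
Adding all 3 inequalities: the left sides telescope to 0, and the right sides sum to 1 + 1 + (-1) = 1. So 0 ≥ 1, which is false.

Unsatisfiable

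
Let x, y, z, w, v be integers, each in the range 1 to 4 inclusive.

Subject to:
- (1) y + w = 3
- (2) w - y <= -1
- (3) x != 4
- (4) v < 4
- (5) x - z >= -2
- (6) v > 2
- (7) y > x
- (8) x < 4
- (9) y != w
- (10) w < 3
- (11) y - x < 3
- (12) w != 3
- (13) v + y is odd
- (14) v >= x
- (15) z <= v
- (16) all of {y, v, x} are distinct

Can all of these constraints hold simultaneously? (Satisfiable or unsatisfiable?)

Satisfiable

Try x = 1, y = 2, z = 3, w = 1, v = 3.
Check constraint 1: y + w = 3; constraint 2: w - y = -1; constraint 5: x - z = -2. The remaining constraints are straightforward to verify.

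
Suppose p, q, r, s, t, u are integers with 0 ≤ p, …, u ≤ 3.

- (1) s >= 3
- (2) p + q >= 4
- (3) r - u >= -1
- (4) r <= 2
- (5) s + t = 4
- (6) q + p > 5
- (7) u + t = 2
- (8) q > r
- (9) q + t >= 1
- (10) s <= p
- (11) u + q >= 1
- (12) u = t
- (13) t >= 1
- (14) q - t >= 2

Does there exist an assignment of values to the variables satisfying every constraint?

Satisfiable

The assignment p = 3, q = 3, r = 0, s = 3, t = 1, u = 1 works:
  constraint 2 holds since p + q = 6.
  constraint 3 holds since r - u = -1.
The rest check out directly.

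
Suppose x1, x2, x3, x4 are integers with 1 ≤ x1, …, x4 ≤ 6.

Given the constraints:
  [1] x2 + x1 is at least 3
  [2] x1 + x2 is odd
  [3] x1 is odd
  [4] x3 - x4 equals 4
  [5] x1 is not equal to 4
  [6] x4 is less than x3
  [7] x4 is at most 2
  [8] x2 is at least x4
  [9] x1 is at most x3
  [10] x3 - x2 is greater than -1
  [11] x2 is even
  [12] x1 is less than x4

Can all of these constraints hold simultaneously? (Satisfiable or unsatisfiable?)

Satisfiable

Setting (x1, x2, x3, x4) = (1, 4, 6, 2) satisfies everything: constraint 1: x2 + x1 = 5; constraint 4: x3 - x4 = 4, and the others follow.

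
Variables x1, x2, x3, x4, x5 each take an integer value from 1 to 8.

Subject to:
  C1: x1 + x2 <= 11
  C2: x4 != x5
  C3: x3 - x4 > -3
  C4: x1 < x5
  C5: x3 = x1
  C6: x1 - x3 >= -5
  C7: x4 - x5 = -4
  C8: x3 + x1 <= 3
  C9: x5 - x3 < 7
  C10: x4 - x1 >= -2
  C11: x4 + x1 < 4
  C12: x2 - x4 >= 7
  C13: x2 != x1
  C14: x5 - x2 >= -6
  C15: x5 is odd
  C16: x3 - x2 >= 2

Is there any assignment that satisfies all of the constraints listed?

Constraints 6, 10, 12, and 16 give x4 − x1 ≥ -2, x1 − x3 ≥ -5, x3 − x2 ≥ 2, x2 − x4 ≥ 7.
Adding all 4 inequalities: the left sides telescope to 0, and the right sides sum to (-2) + (-5) + 2 + 7 = 2. So 0 ≥ 2, which is false.

Unsatisfiable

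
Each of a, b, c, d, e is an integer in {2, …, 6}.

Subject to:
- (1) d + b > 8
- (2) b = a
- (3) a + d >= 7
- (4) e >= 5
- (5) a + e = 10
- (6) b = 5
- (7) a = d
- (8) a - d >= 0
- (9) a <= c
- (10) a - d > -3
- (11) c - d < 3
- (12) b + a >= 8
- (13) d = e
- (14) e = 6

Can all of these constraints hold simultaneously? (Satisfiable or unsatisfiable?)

Constraint 6 fixes b = 5 and constraint 14 fixes e = 6. Constraints 2, 7, and 13 give b = a = d = e, so b = e. But 5 ≠ 6 — contradiction.

Unsatisfiable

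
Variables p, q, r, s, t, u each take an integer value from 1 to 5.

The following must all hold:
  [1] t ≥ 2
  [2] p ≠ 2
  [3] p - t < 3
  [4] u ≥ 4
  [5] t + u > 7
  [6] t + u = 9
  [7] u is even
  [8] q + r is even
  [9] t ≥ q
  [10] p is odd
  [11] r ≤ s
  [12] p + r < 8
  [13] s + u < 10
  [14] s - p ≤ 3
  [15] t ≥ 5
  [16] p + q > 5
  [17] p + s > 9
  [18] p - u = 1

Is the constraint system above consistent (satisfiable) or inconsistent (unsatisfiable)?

The assignment p = 5, q = 1, r = 1, s = 5, t = 5, u = 4 works:
  constraint 3 holds since p - t = 0.
  constraint 5 holds since t + u = 9.
The rest check out directly.

Satisfiable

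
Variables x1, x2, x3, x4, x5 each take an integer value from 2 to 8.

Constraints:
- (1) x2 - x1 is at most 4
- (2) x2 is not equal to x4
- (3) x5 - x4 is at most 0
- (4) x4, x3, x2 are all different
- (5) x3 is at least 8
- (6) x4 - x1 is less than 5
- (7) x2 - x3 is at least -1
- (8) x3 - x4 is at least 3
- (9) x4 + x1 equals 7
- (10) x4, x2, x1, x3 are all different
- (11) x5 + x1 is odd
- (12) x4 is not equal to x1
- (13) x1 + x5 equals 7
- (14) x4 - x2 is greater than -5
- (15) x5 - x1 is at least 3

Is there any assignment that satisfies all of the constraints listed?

Unsatisfiable

Constraints 1, 3, 7, 8, and 15 give x3 − x4 ≥ 3, x4 − x5 ≥ 0, x5 − x1 ≥ 3, x1 − x2 ≥ -4, x2 − x3 ≥ -1.
Adding all 5 inequalities: the left sides telescope to 0, and the right sides sum to 3 + 0 + 3 + (-4) + (-1) = 1. So 0 ≥ 1, which is false.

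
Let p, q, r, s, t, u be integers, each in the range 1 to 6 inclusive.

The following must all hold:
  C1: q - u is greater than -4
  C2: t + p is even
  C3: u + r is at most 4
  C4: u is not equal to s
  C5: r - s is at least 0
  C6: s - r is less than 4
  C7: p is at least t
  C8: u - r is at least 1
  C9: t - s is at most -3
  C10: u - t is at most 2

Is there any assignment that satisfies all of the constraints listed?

Unsatisfiable

Constraints 5, 8, 9, and 10 give u − r ≥ 1, r − s ≥ 0, s − t ≥ 3, t − u ≥ -2.
Adding all 4 inequalities: the left sides telescope to 0, and the right sides sum to 1 + 0 + 3 + (-2) = 2. So 0 ≥ 2, which is false.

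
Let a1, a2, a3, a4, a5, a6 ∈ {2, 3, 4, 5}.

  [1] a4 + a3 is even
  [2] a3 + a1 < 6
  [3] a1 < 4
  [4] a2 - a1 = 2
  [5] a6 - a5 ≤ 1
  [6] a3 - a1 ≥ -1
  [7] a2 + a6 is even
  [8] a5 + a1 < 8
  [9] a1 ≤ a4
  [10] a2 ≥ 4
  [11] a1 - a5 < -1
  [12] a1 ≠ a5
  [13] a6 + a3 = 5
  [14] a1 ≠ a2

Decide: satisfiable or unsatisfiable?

Satisfiable

Take a1 = 2, a2 = 4, a3 = 3, a4 = 3, a5 = 4, a6 = 2. Then constraint 2: a3 + a1 = 5; constraint 4: a2 - a1 = 2, and every other listed constraint is also met.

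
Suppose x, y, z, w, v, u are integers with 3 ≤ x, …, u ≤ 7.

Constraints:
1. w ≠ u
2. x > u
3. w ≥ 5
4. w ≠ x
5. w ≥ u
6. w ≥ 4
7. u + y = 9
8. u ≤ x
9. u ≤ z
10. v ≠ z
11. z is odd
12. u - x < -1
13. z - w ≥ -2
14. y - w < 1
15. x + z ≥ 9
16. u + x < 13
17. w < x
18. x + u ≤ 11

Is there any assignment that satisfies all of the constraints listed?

Setting (x, y, z, w, v, u) = (7, 6, 5, 6, 7, 3) satisfies everything: constraint 7: u + y = 9; constraint 12: u - x = -4; constraint 13: z - w = -1, and the others follow.

Satisfiable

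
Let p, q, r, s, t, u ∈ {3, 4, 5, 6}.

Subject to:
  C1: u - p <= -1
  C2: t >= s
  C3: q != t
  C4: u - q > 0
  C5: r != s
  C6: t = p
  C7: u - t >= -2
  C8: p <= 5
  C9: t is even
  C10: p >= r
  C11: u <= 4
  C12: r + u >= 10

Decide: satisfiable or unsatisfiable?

Unsatisfiable

From constraints 8 and 10: r ≤ p ≤ 5. From constraint 11: u ≤ 4. Hence r + u ≤ 9. But constraint 12 requires r + u ≥ 10, and 10 > 9. Contradiction.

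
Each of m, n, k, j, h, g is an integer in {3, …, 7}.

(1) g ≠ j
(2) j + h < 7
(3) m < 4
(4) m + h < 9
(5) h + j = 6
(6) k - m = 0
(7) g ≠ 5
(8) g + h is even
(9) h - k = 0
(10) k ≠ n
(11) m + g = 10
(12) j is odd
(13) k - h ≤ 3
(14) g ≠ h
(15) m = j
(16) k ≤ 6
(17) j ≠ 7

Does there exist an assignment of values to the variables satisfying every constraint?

One satisfying assignment is m = 3, n = 5, k = 3, j = 3, h = 3, g = 7.
For the less obvious constraints — constraint 2: j + h = 6; constraint 4: m + h = 6; constraint 5: h + j = 6 — and the others hold by inspection.

Satisfiable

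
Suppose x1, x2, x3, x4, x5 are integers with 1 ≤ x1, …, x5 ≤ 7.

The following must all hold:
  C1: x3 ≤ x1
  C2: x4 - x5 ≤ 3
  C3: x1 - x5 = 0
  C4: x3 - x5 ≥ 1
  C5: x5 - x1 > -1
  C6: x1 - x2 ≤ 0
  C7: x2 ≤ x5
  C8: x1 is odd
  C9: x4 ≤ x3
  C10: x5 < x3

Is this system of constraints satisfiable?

Unsatisfiable

Constraints 1, 6, 7, and 10 give x1 ≤ x2, x2 ≤ x5, x5 < x3, x3 ≤ x1. Chaining: x1 ≤ x2 ≤ x5 < x3 ≤ x1, which forces x1 < x1 — impossible.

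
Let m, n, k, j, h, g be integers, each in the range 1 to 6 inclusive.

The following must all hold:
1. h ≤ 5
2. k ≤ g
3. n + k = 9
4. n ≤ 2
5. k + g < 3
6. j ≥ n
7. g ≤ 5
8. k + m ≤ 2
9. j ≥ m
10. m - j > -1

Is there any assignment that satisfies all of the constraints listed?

Unsatisfiable

From constraint 4: n ≤ 2. From constraints 2 and 7: k ≤ g ≤ 5. Hence n + k ≤ 7. But constraint 3 requires n + k = 9, and 9 > 7. Contradiction.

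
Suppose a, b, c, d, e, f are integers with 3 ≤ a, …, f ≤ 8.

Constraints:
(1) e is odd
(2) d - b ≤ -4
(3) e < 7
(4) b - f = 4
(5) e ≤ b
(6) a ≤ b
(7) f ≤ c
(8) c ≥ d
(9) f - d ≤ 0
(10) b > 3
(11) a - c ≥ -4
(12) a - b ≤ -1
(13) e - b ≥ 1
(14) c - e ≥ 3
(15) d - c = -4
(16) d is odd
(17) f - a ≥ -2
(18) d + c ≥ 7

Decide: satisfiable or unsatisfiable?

Constraints 2, 9, 11, 13, 14, and 17 give b − d ≥ 4, d − f ≥ 0, f − a ≥ -2, a − c ≥ -4, c − e ≥ 3, e − b ≥ 1.
Adding all 6 inequalities: the left sides telescope to 0, and the right sides sum to 4 + 0 + (-2) + (-4) + 3 + 1 = 2. So 0 ≥ 2, which is false.

Unsatisfiable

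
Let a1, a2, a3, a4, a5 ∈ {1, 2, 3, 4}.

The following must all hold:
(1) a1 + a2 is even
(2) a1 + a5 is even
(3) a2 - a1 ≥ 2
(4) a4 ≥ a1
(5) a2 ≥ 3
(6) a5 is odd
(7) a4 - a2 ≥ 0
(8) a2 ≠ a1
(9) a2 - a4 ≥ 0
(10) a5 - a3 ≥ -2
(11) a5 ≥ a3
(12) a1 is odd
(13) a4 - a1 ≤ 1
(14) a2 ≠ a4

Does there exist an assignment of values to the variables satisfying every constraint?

Unsatisfiable

Constraints 3, 7, and 13 give a2 − a1 ≥ 2, a1 − a4 ≥ -1, a4 − a2 ≥ 0.
Adding all 3 inequalities: the left sides telescope to 0, and the right sides sum to 2 + (-1) + 0 = 1. So 0 ≥ 1, which is false.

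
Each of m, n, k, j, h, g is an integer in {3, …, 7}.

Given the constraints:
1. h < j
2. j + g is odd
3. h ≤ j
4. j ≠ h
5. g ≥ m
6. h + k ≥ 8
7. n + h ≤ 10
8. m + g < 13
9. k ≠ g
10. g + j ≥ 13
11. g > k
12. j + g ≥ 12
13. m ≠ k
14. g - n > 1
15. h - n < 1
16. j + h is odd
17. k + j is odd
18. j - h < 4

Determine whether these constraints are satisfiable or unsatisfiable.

Satisfiable

One satisfying assignment is m = 6, n = 4, k = 4, j = 7, h = 4, g = 6.
For the less obvious constraints — constraint 6: h + k = 8; constraint 7: n + h = 8 — and the others hold by inspection.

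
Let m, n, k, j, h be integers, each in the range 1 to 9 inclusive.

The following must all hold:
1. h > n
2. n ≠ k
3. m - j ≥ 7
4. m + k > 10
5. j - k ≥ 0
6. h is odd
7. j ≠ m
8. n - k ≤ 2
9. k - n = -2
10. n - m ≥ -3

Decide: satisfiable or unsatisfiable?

Unsatisfiable

Constraints 3, 5, 8, and 10 give m − j ≥ 7, j − k ≥ 0, k − n ≥ -2, n − m ≥ -3.
Adding all 4 inequalities: the left sides telescope to 0, and the right sides sum to 7 + 0 + (-2) + (-3) = 2. So 0 ≥ 2, which is false.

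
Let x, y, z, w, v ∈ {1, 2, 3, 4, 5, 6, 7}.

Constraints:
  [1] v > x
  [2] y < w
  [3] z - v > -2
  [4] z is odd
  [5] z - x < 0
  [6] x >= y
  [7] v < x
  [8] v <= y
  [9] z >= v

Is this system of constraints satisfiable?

Unsatisfiable

Constraints 1, 5, and 9 give v ≤ z, z < x, x < v. Chaining: v ≤ z < x < v, which forces v < v — impossible.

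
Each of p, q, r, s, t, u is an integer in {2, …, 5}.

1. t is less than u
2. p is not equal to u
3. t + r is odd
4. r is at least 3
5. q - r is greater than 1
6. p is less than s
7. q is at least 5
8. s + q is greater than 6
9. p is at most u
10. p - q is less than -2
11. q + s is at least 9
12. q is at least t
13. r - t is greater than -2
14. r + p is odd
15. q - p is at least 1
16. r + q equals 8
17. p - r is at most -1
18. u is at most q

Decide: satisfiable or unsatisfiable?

Satisfiable

One satisfying assignment is p = 2, q = 5, r = 3, s = 4, t = 2, u = 3.
For the less obvious constraints — constraint 5: q - r = 2; constraint 8: s + q = 9; constraint 10: p - q = -3 — and the others hold by inspection.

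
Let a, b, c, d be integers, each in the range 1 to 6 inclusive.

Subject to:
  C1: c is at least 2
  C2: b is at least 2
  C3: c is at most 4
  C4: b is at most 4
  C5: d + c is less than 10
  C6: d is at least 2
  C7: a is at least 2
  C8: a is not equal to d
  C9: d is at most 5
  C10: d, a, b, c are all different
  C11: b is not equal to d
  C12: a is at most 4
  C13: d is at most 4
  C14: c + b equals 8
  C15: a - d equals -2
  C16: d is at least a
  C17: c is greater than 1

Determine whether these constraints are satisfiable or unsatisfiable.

Constraints 1, 2, 3, 4, 6, 7, 12, and 13 confine each of d, a, b, c to the 3 values {2, …, 4}.
Constraint 10 requires all 4 of them to be distinct, but only 3 values are available — impossible by the pigeonhole principle.

Unsatisfiable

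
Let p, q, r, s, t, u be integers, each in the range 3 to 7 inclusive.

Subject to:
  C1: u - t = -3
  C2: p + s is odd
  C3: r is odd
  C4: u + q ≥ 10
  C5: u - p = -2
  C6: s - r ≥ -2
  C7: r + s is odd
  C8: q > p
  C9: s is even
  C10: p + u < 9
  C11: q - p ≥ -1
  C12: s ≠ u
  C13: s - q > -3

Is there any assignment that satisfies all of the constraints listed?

One satisfying assignment is p = 5, q = 7, r = 5, s = 6, t = 6, u = 3.
For the less obvious constraints — constraint 1: u - t = -3; constraint 4: u + q = 10; constraint 5: u - p = -2 — and the others hold by inspection.

Satisfiable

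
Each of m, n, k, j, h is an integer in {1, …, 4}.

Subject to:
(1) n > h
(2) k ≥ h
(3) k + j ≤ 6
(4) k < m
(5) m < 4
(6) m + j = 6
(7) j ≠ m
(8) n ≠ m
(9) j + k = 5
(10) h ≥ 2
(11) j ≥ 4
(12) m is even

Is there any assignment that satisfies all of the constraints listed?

Unsatisfiable

From constraint 11: j ≥ 4. From constraints 2 and 10: k ≥ h ≥ 2. Hence j + k ≥ 6. But constraint 9 requires j + k = 5, and 5 < 6. Contradiction.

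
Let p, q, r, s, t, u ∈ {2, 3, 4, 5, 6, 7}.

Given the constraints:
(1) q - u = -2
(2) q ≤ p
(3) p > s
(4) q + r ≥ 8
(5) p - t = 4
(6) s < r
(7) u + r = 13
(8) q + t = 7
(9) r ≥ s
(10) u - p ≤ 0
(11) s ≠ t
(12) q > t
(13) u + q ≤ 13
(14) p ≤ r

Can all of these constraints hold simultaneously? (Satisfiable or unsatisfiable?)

One satisfying assignment is p = 7, q = 4, r = 7, s = 6, t = 3, u = 6.
For the less obvious constraints — constraint 1: q - u = -2; constraint 4: q + r = 11 — and the others hold by inspection.

Satisfiable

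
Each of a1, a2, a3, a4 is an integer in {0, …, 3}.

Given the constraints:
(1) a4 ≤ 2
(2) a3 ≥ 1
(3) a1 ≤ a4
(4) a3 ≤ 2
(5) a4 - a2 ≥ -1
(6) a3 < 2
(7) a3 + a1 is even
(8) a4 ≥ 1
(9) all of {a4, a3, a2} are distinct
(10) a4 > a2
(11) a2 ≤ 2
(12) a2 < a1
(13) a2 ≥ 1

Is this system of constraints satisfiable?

Constraints 1, 2, 4, 8, 11, and 13 confine each of a4, a3, a2 to the 2 values {1, 2}.
Constraint 9 requires all 3 of them to be distinct, but only 2 values are available — impossible by the pigeonhole principle.

Unsatisfiable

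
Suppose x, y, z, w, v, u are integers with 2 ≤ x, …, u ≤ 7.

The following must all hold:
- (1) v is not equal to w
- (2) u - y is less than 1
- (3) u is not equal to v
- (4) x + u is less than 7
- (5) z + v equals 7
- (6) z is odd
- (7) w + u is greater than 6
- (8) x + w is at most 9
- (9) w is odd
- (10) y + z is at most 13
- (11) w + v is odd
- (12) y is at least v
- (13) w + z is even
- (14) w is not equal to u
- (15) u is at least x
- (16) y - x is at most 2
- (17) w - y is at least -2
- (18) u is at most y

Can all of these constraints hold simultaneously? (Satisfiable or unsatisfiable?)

Satisfiable

Try x = 3, y = 5, z = 5, w = 5, v = 2, u = 3.
Check constraint 2: u - y = -2; constraint 4: x + u = 6; constraint 5: z + v = 7. The remaining constraints are straightforward to verify.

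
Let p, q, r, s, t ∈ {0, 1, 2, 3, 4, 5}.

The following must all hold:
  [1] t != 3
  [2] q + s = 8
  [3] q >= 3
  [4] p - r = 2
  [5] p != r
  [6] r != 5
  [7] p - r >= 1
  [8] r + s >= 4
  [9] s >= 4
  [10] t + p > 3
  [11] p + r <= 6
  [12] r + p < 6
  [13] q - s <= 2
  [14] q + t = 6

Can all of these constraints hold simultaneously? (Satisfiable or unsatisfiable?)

Satisfiable

The assignment p = 3, q = 4, r = 1, s = 4, t = 2 works:
  constraint 2 holds since q + s = 8.
  constraint 4 holds since p - r = 2.
The rest check out directly.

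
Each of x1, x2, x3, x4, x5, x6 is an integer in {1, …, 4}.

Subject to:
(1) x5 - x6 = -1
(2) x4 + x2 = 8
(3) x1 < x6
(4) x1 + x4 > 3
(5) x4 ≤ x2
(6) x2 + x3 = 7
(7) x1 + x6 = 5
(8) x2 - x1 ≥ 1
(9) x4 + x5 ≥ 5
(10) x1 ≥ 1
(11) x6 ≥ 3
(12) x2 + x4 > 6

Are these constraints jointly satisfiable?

The assignment x1 = 1, x2 = 4, x3 = 3, x4 = 4, x5 = 3, x6 = 4 works:
  constraint 1 holds since x5 - x6 = -1.
  constraint 2 holds since x4 + x2 = 8.
  constraint 4 holds since x1 + x4 = 5.
The rest check out directly.

Satisfiable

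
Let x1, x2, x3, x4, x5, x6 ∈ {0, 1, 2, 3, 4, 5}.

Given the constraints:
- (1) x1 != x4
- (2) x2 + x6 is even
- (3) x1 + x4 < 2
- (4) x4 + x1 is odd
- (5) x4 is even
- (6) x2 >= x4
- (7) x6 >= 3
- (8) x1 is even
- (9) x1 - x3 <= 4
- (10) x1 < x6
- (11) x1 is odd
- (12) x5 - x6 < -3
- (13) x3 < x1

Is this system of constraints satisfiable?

Unsatisfiable

Constraint 5 makes x4 even and constraint 8 makes x1 even, so x4 + x1 must be even. Constraint 4 says x4 + x1 is odd — contradiction.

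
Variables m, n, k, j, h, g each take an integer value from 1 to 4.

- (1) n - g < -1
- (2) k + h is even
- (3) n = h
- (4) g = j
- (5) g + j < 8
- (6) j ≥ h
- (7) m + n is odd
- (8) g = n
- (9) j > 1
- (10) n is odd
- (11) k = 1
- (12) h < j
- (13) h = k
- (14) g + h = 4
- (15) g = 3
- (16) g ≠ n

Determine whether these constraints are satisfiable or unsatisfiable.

Unsatisfiable

Constraint 15 fixes g = 3 and constraint 11 fixes k = 1. Constraints 3, 8, and 13 give g = n = h = k, so g = k. But 3 ≠ 1 — contradiction.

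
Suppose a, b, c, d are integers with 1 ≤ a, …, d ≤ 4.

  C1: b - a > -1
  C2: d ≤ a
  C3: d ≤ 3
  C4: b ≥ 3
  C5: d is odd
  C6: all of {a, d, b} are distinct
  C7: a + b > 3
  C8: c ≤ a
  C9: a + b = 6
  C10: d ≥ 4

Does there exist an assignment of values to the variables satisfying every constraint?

Unsatisfiable

From constraints 2 and 10: a ≥ d ≥ 4. From constraint 4: b ≥ 3. Hence a + b ≥ 7. But constraint 9 requires a + b = 6, and 6 < 7. Contradiction.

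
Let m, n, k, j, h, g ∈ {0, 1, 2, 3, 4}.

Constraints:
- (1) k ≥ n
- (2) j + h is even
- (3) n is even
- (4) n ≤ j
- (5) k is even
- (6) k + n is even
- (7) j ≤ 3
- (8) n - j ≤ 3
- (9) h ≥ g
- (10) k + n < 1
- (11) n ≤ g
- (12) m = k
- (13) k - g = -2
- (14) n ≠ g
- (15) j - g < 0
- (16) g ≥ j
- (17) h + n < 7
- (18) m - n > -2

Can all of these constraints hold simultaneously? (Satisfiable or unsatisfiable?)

Take m = 0, n = 0, k = 0, j = 0, h = 4, g = 2. Then constraint 8: n - j = 0; constraint 10: k + n = 0, and every other listed constraint is also met.

Satisfiable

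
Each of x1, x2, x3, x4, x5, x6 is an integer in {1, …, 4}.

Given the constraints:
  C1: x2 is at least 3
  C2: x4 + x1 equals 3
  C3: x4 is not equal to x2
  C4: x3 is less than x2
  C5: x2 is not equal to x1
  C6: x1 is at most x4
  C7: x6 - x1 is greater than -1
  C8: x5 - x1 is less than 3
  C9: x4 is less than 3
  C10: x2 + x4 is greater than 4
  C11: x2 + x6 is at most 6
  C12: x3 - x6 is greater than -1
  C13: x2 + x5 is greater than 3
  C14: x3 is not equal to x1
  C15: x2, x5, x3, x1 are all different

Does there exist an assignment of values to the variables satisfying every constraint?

Satisfiable

Setting (x1, x2, x3, x4, x5, x6) = (1, 4, 3, 2, 2, 2) satisfies everything: constraint 2: x4 + x1 = 3; constraint 7: x6 - x1 = 1, and the others follow.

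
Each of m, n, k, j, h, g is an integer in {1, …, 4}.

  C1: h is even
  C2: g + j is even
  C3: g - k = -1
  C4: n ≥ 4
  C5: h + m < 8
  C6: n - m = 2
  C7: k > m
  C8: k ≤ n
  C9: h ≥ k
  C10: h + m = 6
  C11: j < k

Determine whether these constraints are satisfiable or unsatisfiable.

One satisfying assignment is m = 2, n = 4, k = 4, j = 1, h = 4, g = 3.
For the less obvious constraints — constraint 3: g - k = -1; constraint 5: h + m = 6; constraint 6: n - m = 2 — and the others hold by inspection.

Satisfiable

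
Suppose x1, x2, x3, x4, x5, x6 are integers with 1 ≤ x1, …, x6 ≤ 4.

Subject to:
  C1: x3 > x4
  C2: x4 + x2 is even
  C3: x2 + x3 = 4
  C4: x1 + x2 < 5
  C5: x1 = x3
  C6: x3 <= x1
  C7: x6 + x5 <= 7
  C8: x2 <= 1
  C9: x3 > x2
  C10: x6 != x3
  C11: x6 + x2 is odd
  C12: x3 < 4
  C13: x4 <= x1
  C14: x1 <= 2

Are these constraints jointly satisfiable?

From constraint 8: x2 ≤ 1. From constraints 6 and 14: x3 ≤ x1 ≤ 2. Hence x2 + x3 ≤ 3. But constraint 3 requires x2 + x3 = 4, and 4 > 3. Contradiction.

Unsatisfiable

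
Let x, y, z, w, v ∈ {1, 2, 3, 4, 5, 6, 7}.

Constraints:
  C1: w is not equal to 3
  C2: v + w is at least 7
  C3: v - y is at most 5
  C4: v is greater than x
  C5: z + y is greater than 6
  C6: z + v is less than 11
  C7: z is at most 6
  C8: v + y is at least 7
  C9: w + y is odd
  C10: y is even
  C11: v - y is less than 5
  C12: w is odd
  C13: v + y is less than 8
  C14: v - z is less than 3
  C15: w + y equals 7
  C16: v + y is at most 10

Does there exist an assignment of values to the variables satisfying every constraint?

Satisfiable

The assignment x = 2, y = 2, z = 5, w = 5, v = 5 works:
  constraint 2 holds since v + w = 10.
  constraint 3 holds since v - y = 3.
The rest check out directly.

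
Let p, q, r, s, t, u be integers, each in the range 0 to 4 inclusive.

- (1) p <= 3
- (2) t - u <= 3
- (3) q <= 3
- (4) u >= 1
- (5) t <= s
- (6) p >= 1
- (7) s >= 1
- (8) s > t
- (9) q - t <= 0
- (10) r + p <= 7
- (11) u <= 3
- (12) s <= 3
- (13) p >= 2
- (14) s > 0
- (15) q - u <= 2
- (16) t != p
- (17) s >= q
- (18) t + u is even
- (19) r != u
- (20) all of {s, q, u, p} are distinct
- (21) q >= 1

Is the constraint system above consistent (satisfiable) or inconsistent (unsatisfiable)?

Constraints 1, 3, 4, 6, 7, 11, 12, and 21 confine each of s, q, u, p to the 3 values {1, …, 3}.
Constraint 20 requires all 4 of them to be distinct, but only 3 values are available — impossible by the pigeonhole principle.

Unsatisfiable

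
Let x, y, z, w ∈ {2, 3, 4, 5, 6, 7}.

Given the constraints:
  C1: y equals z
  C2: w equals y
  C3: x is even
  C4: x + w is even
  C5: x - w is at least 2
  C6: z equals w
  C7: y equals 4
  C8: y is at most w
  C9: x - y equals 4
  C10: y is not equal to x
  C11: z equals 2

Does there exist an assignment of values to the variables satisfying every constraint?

Constraint 11 fixes z = 2 and constraint 7 fixes y = 4. Constraints 2 and 6 give z = w = y, so z = y. But 2 ≠ 4 — contradiction.

Unsatisfiable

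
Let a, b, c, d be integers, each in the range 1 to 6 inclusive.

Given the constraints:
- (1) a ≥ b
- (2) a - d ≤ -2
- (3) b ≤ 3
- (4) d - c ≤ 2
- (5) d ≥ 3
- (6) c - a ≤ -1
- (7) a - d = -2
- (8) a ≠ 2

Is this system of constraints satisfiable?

Constraints 2, 4, and 6 give d − a ≥ 2, a − c ≥ 1, c − d ≥ -2.
Adding all 3 inequalities: the left sides telescope to 0, and the right sides sum to 2 + 1 + (-2) = 1. So 0 ≥ 1, which is false.

Unsatisfiable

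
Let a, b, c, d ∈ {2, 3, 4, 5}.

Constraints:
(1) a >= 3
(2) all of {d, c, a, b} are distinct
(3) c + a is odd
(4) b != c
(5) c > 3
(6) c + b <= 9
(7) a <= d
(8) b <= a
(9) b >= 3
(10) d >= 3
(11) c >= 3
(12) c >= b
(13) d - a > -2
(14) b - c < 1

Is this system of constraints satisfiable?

Unsatisfiable

Constraints 1, 9, 10, and 11 confine each of d, c, a, b to the 3 values {3, …, 5} (the domain already gives each ≤ 5).
Constraint 2 requires all 4 of them to be distinct, but only 3 values are available — impossible by the pigeonhole principle.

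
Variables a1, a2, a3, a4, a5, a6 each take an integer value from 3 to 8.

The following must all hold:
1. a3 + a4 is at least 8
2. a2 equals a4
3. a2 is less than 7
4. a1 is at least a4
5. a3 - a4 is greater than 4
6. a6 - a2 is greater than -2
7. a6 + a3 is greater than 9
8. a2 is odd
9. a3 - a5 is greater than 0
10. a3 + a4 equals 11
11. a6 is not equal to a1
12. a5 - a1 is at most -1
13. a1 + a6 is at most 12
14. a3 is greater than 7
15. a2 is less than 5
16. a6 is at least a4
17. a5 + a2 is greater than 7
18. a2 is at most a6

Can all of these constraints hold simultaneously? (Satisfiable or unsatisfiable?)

Try a1 = 8, a2 = 3, a3 = 8, a4 = 3, a5 = 5, a6 = 3.
Check constraint 1: a3 + a4 = 11; constraint 5: a3 - a4 = 5. The remaining constraints are straightforward to verify.

Satisfiable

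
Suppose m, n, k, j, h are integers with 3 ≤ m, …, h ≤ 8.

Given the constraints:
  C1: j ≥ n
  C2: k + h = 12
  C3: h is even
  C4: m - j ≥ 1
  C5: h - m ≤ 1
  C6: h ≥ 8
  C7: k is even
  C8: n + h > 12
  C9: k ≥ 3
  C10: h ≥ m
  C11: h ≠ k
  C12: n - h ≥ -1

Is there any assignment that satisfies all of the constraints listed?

The assignment m = 8, n = 7, k = 4, j = 7, h = 8 works:
  constraint 2 holds since k + h = 12.
  constraint 4 holds since m - j = 1.
The rest check out directly.

Satisfiable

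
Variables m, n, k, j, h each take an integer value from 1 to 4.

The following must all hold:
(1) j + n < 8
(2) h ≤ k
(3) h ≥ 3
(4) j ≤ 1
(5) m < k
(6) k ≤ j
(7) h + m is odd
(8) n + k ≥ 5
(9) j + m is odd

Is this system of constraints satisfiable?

Unsatisfiable

From constraints 2 and 3: k ≥ h and h ≥ 3, so k ≥ 3. From constraints 4 and 6: k ≤ j and j ≤ 1, so k ≤ 1. But 1 < 3, so no value of k works.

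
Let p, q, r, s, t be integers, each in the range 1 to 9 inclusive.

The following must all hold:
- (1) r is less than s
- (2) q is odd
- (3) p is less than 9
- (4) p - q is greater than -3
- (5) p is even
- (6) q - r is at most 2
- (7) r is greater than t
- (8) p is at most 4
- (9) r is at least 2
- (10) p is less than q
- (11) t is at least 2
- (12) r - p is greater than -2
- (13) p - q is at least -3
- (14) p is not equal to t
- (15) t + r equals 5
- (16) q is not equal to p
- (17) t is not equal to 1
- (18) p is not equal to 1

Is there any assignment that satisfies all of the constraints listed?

Satisfiable

Try p = 4, q = 5, r = 3, s = 7, t = 2.
Check constraint 4: p - q = -1; constraint 6: q - r = 2. The remaining constraints are straightforward to verify.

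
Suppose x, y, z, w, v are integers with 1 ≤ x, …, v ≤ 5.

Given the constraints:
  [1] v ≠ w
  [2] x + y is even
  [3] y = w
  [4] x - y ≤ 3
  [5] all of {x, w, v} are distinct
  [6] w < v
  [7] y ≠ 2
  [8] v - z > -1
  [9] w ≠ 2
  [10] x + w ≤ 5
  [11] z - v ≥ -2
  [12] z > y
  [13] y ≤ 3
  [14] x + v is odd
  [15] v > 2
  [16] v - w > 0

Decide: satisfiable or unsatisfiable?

Take x = 3, y = 1, z = 4, w = 1, v = 4. Then constraint 4: x - y = 2; constraint 8: v - z = 0; constraint 10: x + w = 4, and every other listed constraint is also met.

Satisfiable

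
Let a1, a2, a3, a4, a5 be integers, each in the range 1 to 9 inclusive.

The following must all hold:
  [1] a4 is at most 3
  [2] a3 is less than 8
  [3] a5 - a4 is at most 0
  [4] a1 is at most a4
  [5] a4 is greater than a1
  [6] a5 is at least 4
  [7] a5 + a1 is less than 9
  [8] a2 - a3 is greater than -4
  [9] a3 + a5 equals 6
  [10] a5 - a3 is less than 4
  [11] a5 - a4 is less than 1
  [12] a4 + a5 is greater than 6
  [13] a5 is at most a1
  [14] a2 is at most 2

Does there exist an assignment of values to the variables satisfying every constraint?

From constraints 6 and 13: a1 ≥ a5 and a5 ≥ 4, so a1 ≥ 4. From constraints 1 and 4: a1 ≤ a4 and a4 ≤ 3, so a1 ≤ 3. But 3 < 4, so no value of a1 works.

Unsatisfiable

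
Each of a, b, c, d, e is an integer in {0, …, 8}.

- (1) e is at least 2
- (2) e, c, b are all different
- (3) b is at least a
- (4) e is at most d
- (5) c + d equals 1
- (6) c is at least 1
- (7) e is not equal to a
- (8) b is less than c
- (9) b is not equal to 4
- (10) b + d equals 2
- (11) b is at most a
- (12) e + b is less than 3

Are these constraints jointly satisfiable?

From constraint 6: c ≥ 1. From constraints 1 and 4: d ≥ e ≥ 2. Hence c + d ≥ 3. But constraint 5 requires c + d = 1, and 1 < 3. Contradiction.

Unsatisfiable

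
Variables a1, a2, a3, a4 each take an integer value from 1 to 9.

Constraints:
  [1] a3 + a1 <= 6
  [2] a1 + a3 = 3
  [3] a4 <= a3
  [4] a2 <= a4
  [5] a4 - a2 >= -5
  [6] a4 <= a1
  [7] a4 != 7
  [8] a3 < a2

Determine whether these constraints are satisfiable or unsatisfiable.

Unsatisfiable

Constraints 3, 4, and 8 give a3 < a2, a2 ≤ a4, a4 ≤ a3. Chaining: a3 < a2 ≤ a4 ≤ a3, which forces a3 < a3 — impossible.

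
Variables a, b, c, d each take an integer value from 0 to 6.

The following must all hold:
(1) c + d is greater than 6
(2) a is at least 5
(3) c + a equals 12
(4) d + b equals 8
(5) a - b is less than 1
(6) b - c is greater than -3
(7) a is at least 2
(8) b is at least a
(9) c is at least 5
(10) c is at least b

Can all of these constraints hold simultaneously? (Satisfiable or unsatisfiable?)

Satisfiable

Take a = 6, b = 6, c = 6, d = 2. Then constraint 1: c + d = 8; constraint 3: c + a = 12; constraint 4: d + b = 8, and every other listed constraint is also met.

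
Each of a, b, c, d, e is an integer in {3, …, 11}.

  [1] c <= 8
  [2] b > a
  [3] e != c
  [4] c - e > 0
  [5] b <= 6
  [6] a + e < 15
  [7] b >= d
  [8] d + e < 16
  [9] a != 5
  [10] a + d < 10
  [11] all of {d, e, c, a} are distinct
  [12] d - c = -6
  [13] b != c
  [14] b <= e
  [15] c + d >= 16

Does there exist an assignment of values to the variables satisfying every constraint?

From constraint 1: c ≤ 8. From constraints 5 and 7: d ≤ b ≤ 6. Hence c + d ≤ 14. But constraint 15 requires c + d ≥ 16, and 16 > 14. Contradiction.

Unsatisfiable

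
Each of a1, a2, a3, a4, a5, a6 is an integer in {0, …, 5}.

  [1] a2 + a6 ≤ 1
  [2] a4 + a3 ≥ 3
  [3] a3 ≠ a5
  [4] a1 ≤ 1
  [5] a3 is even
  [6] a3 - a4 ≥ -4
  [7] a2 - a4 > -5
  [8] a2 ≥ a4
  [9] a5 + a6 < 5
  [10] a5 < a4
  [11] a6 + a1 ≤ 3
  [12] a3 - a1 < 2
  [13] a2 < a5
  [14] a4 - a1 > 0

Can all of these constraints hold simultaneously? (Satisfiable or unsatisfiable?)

Unsatisfiable

Constraints 8, 10, and 13 give a4 ≤ a2, a2 < a5, a5 < a4. Chaining: a4 ≤ a2 < a5 < a4, which forces a4 < a4 — impossible.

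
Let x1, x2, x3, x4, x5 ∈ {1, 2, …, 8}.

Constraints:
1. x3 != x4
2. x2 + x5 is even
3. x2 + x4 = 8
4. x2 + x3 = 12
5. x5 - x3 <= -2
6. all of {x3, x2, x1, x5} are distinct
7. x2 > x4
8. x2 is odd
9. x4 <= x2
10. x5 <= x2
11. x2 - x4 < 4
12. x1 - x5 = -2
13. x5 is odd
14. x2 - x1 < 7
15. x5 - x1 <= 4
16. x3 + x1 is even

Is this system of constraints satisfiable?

Take x1 = 1, x2 = 5, x3 = 7, x4 = 3, x5 = 3. Then constraint 3: x2 + x4 = 8; constraint 4: x2 + x3 = 12, and every other listed constraint is also met.

Satisfiable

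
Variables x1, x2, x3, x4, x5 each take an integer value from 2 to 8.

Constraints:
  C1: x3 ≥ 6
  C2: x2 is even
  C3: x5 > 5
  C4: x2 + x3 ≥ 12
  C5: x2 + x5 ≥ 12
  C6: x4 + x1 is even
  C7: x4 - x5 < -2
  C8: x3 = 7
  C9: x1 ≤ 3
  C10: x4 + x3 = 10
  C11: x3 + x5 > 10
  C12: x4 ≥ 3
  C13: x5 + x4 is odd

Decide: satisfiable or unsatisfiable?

Satisfiable

Setting (x1, x2, x3, x4, x5) = (3, 8, 7, 3, 6) satisfies everything: constraint 4: x2 + x3 = 15; constraint 5: x2 + x5 = 14; constraint 7: x4 - x5 = -3, and the others follow.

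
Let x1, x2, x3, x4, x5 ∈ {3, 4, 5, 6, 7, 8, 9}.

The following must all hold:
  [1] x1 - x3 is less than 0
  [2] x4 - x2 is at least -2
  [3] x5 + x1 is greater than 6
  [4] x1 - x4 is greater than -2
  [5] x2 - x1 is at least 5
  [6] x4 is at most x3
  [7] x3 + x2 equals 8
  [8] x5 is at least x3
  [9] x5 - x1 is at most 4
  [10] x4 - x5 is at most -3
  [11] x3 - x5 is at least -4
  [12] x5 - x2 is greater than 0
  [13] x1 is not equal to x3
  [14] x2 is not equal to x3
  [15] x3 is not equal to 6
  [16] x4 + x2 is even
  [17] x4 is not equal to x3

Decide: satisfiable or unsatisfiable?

Constraints 2, 5, 9, and 10 give x1 − x5 ≥ -4, x5 − x4 ≥ 3, x4 − x2 ≥ -2, x2 − x1 ≥ 5.
Adding all 4 inequalities: the left sides telescope to 0, and the right sides sum to (-4) + 3 + (-2) + 5 = 2. So 0 ≥ 2, which is false.

Unsatisfiable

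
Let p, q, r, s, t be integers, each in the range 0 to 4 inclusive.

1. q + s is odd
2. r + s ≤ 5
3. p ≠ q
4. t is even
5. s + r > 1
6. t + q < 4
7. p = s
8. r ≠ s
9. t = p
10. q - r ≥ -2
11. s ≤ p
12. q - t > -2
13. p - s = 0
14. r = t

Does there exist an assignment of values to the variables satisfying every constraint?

Unsatisfiable

From constraints 7, 9, and 14, r = t = p = s, so r = s. But constraint 8 says r ≠ s. Contradiction.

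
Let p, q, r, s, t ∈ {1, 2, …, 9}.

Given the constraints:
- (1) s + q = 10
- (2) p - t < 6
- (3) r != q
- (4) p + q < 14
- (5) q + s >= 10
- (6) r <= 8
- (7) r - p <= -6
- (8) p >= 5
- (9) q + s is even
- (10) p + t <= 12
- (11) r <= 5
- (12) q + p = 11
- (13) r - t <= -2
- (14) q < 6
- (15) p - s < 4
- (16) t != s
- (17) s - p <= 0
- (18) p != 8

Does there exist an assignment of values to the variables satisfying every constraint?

Satisfiable

Take p = 7, q = 4, r = 1, s = 6, t = 3. Then constraint 1: s + q = 10; constraint 2: p - t = 4, and every other listed constraint is also met.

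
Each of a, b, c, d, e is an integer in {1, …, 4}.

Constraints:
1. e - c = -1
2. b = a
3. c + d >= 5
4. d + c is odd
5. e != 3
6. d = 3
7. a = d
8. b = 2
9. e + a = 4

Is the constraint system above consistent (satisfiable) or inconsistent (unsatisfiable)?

Constraint 8 fixes b = 2 and constraint 6 fixes d = 3. Constraints 2 and 7 give b = a = d, so b = d. But 2 ≠ 3 — contradiction.

Unsatisfiable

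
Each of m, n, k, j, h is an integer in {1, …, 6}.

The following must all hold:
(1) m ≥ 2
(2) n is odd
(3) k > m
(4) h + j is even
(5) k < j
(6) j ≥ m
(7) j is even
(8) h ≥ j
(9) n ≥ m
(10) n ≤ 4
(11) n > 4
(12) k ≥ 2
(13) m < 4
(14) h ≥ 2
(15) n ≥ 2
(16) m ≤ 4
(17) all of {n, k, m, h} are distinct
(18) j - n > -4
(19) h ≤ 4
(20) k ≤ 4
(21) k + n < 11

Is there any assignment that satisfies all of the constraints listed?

Constraints 1, 10, 12, 14, 15, 16, 19, and 20 confine each of n, k, m, h to the 3 values {2, …, 4}.
Constraint 17 requires all 4 of them to be distinct, but only 3 values are available — impossible by the pigeonhole principle.

Unsatisfiable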